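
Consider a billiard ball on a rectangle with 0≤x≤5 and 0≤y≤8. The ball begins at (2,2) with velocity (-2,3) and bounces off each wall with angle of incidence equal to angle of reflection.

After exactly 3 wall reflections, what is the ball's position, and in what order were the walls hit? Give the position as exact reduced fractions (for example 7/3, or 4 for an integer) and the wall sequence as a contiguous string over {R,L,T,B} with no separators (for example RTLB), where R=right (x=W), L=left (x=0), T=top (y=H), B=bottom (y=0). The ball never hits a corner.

Final position: (5,7/2)
Wall sequence: LTR

1. t=1 → L at (0,5); v=(2,3)
2. t=1 → T at (2,8); v=(2,-3)
3. t=3/2 → R at (5,7/2); v=(-2,-3)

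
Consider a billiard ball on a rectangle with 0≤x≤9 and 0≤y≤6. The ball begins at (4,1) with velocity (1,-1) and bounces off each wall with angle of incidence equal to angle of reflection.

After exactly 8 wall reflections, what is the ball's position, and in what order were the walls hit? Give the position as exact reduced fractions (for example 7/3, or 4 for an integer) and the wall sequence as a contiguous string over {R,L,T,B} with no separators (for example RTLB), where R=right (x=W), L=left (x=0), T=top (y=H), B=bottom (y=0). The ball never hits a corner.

1. t=1 → B at (5,0); v=(1,1)
2. t=4 → R at (9,4); v=(-1,1)
3. t=2 → T at (7,6); v=(-1,-1)
4. t=6 → B at (1,0); v=(-1,1)
5. t=1 → L at (0,1); v=(1,1)
6. t=5 → T at (5,6); v=(1,-1)
7. t=4 → R at (9,2); v=(-1,-1)
8. t=2 → B at (7,0); v=(-1,1)

Final position: (7,0)
Wall sequence: BRTBLTRB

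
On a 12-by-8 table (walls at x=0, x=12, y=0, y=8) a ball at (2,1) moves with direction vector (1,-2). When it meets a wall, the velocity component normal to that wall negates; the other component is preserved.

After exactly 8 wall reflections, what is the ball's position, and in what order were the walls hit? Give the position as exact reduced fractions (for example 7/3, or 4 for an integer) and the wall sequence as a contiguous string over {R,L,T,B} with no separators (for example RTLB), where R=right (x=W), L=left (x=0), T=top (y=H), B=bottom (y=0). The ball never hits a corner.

Final position: (0,5)
Wall sequence: BTBRTBTL

1. t=1/2 → B at (5/2,0); v=(1,2)
2. t=4 → T at (13/2,8); v=(1,-2)
3. t=4 → B at (21/2,0); v=(1,2)
4. t=3/2 → R at (12,3); v=(-1,2)
5. t=5/2 → T at (19/2,8); v=(-1,-2)
6. t=4 → B at (11/2,0); v=(-1,2)
7. t=4 → T at (3/2,8); v=(-1,-2)
8. t=3/2 → L at (0,5); v=(1,-2)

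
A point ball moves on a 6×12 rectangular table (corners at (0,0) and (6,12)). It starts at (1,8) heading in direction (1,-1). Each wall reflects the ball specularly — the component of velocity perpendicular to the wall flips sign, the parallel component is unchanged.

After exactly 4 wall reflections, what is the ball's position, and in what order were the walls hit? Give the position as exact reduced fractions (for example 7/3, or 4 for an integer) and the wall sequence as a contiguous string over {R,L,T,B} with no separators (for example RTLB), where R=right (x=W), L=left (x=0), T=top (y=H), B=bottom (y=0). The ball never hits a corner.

Final position: (6,9)
Wall sequence: RBLR

1. t=5 → R at (6,3); v=(-1,-1)
2. t=3 → B at (3,0); v=(-1,1)
3. t=3 → L at (0,3); v=(1,1)
4. t=6 → R at (6,9); v=(-1,1)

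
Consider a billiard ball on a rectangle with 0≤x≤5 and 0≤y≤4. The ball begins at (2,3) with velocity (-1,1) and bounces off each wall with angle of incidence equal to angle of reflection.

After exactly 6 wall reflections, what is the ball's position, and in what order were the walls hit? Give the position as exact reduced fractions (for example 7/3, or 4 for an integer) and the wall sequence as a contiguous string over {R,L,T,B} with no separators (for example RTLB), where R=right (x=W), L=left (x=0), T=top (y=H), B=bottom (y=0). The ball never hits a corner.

1. t=1 → T at (1,4); v=(-1,-1)
2. t=1 → L at (0,3); v=(1,-1)
3. t=3 → B at (3,0); v=(1,1)
4. t=2 → R at (5,2); v=(-1,1)
5. t=2 → T at (3,4); v=(-1,-1)
6. t=3 → L at (0,1); v=(1,-1)

Final position: (0,1)
Wall sequence: TLBRTL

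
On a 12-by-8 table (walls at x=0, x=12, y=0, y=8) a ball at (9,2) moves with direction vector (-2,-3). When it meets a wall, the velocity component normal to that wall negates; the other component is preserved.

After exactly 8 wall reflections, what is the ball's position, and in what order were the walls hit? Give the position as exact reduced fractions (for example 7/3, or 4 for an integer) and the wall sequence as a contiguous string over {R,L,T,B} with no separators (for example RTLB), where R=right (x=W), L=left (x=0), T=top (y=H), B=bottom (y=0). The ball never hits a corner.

1. t=2/3 → B at (23/3,0); v=(-2,3)
2. t=8/3 → T at (7/3,8); v=(-2,-3)
3. t=7/6 → L at (0,9/2); v=(2,-3)
4. t=3/2 → B at (3,0); v=(2,3)
5. t=8/3 → T at (25/3,8); v=(2,-3)
6. t=11/6 → R at (12,5/2); v=(-2,-3)
7. t=5/6 → B at (31/3,0); v=(-2,3)
8. t=8/3 → T at (5,8); v=(-2,-3)

Final position: (5,8)
Wall sequence: BTLBTRBT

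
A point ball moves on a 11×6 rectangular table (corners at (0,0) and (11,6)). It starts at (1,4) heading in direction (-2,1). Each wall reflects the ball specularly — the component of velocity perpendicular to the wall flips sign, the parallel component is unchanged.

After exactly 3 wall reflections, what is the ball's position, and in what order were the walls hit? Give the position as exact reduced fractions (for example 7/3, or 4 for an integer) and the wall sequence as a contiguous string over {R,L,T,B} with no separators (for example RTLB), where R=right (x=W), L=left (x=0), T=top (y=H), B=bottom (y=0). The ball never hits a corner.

Final position: (11,2)
Wall sequence: LTR

1. t=1/2 → L at (0,9/2); v=(2,1)
2. t=3/2 → T at (3,6); v=(2,-1)
3. t=4 → R at (11,2); v=(-2,-1)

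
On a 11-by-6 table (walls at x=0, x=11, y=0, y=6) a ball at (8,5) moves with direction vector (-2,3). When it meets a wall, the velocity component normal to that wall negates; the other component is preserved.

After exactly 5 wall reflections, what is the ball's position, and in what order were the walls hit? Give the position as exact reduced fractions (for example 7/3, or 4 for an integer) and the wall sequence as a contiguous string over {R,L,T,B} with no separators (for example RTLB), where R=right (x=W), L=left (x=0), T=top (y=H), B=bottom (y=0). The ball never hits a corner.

1. t=1/3 → T at (22/3,6); v=(-2,-3)
2. t=2 → B at (10/3,0); v=(-2,3)
3. t=5/3 → L at (0,5); v=(2,3)
4. t=1/3 → T at (2/3,6); v=(2,-3)
5. t=2 → B at (14/3,0); v=(2,3)

Final position: (14/3,0)
Wall sequence: TBLTB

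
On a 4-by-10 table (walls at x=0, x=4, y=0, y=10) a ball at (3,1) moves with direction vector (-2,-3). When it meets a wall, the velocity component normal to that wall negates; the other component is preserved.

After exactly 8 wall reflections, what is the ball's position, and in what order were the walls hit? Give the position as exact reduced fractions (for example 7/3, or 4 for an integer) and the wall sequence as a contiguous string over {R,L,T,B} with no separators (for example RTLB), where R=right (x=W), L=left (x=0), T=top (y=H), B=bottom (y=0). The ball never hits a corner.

Final position: (0,15/2)
Wall sequence: BLRTLBRL

1. t=1/3 → B at (7/3,0); v=(-2,3)
2. t=7/6 → L at (0,7/2); v=(2,3)
3. t=2 → R at (4,19/2); v=(-2,3)
4. t=1/6 → T at (11/3,10); v=(-2,-3)
5. t=11/6 → L at (0,9/2); v=(2,-3)
6. t=3/2 → B at (3,0); v=(2,3)
7. t=1/2 → R at (4,3/2); v=(-2,3)
8. t=2 → L at (0,15/2); v=(2,3)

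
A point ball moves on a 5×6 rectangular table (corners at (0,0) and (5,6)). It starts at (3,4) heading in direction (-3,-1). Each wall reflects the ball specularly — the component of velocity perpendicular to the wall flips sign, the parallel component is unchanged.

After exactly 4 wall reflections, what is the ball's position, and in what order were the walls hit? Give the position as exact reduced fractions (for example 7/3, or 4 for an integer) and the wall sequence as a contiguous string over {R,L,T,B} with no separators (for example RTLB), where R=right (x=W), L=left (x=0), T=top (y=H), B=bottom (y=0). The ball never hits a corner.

Final position: (0,1/3)
Wall sequence: LRBL

1. t=1 → L at (0,3); v=(3,-1)
2. t=5/3 → R at (5,4/3); v=(-3,-1)
3. t=4/3 → B at (1,0); v=(-3,1)
4. t=1/3 → L at (0,1/3); v=(3,1)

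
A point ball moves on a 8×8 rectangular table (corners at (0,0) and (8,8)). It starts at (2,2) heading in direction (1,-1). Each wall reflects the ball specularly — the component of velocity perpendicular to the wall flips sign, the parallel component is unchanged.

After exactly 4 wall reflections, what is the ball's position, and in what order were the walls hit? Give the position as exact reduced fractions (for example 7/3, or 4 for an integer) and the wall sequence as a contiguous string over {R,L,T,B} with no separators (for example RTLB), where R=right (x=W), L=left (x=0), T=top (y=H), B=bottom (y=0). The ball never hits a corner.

Final position: (0,4)
Wall sequence: BRTL

1. t=2 → B at (4,0); v=(1,1)
2. t=4 → R at (8,4); v=(-1,1)
3. t=4 → T at (4,8); v=(-1,-1)
4. t=4 → L at (0,4); v=(1,-1)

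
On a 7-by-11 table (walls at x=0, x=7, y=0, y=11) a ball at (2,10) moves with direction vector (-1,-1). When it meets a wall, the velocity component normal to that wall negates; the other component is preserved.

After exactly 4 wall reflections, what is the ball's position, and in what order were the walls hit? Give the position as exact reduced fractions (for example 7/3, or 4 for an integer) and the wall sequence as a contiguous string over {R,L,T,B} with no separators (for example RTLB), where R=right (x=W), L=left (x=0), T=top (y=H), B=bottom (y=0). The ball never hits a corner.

Final position: (0,6)
Wall sequence: LRBL

1. t=2 → L at (0,8); v=(1,-1)
2. t=7 → R at (7,1); v=(-1,-1)
3. t=1 → B at (6,0); v=(-1,1)
4. t=6 → L at (0,6); v=(1,1)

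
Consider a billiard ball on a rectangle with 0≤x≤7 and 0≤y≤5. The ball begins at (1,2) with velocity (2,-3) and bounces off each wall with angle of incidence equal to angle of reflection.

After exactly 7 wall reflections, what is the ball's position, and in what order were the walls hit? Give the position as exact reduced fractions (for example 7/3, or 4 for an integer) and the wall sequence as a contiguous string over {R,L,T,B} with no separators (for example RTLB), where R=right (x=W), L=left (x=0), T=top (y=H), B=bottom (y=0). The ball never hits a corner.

Final position: (5/3,0)
Wall sequence: BTRBTLB

1. t=2/3 → B at (7/3,0); v=(2,3)
2. t=5/3 → T at (17/3,5); v=(2,-3)
3. t=2/3 → R at (7,3); v=(-2,-3)
4. t=1 → B at (5,0); v=(-2,3)
5. t=5/3 → T at (5/3,5); v=(-2,-3)
6. t=5/6 → L at (0,5/2); v=(2,-3)
7. t=5/6 → B at (5/3,0); v=(2,3)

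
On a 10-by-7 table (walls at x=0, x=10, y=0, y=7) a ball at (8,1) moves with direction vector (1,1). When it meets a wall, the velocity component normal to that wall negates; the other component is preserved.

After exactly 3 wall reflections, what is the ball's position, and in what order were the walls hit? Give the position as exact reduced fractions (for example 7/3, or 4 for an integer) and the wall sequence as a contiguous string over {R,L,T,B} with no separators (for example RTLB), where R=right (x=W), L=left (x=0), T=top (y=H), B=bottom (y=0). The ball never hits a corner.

Final position: (0,1)
Wall sequence: RTL

1. t=2 → R at (10,3); v=(-1,1)
2. t=4 → T at (6,7); v=(-1,-1)
3. t=6 → L at (0,1); v=(1,-1)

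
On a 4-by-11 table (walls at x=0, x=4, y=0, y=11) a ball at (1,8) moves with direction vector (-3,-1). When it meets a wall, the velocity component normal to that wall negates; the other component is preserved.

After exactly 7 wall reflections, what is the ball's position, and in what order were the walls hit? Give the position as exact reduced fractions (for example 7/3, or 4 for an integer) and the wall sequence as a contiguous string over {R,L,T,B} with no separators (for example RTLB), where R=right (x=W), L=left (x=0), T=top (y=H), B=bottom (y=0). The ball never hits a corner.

1. t=1/3 → L at (0,23/3); v=(3,-1)
2. t=4/3 → R at (4,19/3); v=(-3,-1)
3. t=4/3 → L at (0,5); v=(3,-1)
4. t=4/3 → R at (4,11/3); v=(-3,-1)
5. t=4/3 → L at (0,7/3); v=(3,-1)
6. t=4/3 → R at (4,1); v=(-3,-1)
7. t=1 → B at (1,0); v=(-3,1)

Final position: (1,0)
Wall sequence: LRLRLRB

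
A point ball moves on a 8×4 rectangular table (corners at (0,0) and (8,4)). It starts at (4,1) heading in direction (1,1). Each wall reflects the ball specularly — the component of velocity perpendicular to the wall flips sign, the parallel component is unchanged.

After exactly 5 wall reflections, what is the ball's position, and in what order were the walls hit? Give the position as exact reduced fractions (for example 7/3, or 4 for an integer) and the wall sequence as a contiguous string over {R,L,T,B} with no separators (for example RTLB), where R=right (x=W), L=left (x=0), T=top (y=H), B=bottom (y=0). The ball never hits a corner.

1. t=3 → T at (7,4); v=(1,-1)
2. t=1 → R at (8,3); v=(-1,-1)
3. t=3 → B at (5,0); v=(-1,1)
4. t=4 → T at (1,4); v=(-1,-1)
5. t=1 → L at (0,3); v=(1,-1)

Final position: (0,3)
Wall sequence: TRBTL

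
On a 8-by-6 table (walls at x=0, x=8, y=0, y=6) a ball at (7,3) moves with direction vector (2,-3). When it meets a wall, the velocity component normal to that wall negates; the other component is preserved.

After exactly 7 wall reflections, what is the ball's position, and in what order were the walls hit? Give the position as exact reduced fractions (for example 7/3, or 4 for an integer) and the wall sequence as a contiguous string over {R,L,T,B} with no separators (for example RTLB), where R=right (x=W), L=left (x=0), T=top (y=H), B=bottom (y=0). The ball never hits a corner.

Final position: (8,3/2)
Wall sequence: RBTLBTR

1. t=1/2 → R at (8,3/2); v=(-2,-3)
2. t=1/2 → B at (7,0); v=(-2,3)
3. t=2 → T at (3,6); v=(-2,-3)
4. t=3/2 → L at (0,3/2); v=(2,-3)
5. t=1/2 → B at (1,0); v=(2,3)
6. t=2 → T at (5,6); v=(2,-3)
7. t=3/2 → R at (8,3/2); v=(-2,-3)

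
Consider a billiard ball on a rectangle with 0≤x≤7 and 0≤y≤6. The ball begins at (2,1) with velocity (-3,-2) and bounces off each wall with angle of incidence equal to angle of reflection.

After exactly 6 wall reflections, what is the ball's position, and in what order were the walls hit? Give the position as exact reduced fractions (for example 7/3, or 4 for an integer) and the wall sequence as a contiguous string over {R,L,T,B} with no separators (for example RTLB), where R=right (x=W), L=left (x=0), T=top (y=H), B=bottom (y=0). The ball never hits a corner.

Final position: (7/2,0)
Wall sequence: BLRTLB

1. t=1/2 → B at (1/2,0); v=(-3,2)
2. t=1/6 → L at (0,1/3); v=(3,2)
3. t=7/3 → R at (7,5); v=(-3,2)
4. t=1/2 → T at (11/2,6); v=(-3,-2)
5. t=11/6 → L at (0,7/3); v=(3,-2)
6. t=7/6 → B at (7/2,0); v=(3,2)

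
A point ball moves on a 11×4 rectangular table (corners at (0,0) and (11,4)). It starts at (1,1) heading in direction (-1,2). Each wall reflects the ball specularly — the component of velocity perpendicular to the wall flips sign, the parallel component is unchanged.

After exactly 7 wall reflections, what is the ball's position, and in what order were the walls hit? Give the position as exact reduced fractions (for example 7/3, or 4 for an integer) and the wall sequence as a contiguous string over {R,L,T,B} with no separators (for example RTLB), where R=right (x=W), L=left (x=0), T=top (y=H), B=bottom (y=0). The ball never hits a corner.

1. t=1 → L at (0,3); v=(1,2)
2. t=1/2 → T at (1/2,4); v=(1,-2)
3. t=2 → B at (5/2,0); v=(1,2)
4. t=2 → T at (9/2,4); v=(1,-2)
5. t=2 → B at (13/2,0); v=(1,2)
6. t=2 → T at (17/2,4); v=(1,-2)
7. t=2 → B at (21/2,0); v=(1,2)

Final position: (21/2,0)
Wall sequence: LTBTBTB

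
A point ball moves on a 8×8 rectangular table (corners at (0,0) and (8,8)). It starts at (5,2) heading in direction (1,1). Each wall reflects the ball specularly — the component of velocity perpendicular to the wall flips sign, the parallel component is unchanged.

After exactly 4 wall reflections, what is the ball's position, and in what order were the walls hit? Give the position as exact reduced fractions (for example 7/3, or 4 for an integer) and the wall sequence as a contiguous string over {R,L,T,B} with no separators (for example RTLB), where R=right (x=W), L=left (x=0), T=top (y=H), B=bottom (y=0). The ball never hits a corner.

1. t=3 → R at (8,5); v=(-1,1)
2. t=3 → T at (5,8); v=(-1,-1)
3. t=5 → L at (0,3); v=(1,-1)
4. t=3 → B at (3,0); v=(1,1)

Final position: (3,0)
Wall sequence: RTLB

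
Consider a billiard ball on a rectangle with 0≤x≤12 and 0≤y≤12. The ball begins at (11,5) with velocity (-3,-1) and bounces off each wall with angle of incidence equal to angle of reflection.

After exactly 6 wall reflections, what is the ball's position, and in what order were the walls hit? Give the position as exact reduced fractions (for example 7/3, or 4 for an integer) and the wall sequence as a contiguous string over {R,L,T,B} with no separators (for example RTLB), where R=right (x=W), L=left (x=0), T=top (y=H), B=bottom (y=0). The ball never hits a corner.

1. t=11/3 → L at (0,4/3); v=(3,-1)
2. t=4/3 → B at (4,0); v=(3,1)
3. t=8/3 → R at (12,8/3); v=(-3,1)
4. t=4 → L at (0,20/3); v=(3,1)
5. t=4 → R at (12,32/3); v=(-3,1)
6. t=4/3 → T at (8,12); v=(-3,-1)

Final position: (8,12)
Wall sequence: LBRLRT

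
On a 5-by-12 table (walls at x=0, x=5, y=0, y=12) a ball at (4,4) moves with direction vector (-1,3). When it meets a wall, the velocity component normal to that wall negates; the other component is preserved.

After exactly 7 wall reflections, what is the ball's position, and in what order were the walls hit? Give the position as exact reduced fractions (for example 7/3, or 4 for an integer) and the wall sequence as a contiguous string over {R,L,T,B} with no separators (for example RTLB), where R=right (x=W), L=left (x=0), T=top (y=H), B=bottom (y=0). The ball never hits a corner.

1. t=8/3 → T at (4/3,12); v=(-1,-3)
2. t=4/3 → L at (0,8); v=(1,-3)
3. t=8/3 → B at (8/3,0); v=(1,3)
4. t=7/3 → R at (5,7); v=(-1,3)
5. t=5/3 → T at (10/3,12); v=(-1,-3)
6. t=10/3 → L at (0,2); v=(1,-3)
7. t=2/3 → B at (2/3,0); v=(1,3)

Final position: (2/3,0)
Wall sequence: TLBRTLB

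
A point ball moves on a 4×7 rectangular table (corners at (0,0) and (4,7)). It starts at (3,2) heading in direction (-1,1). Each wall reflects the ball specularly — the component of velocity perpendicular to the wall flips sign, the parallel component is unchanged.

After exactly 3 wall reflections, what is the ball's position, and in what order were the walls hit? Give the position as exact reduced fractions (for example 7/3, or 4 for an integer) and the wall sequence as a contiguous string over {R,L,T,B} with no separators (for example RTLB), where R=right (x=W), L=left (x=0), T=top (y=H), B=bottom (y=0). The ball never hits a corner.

Final position: (4,5)
Wall sequence: LTR

1. t=3 → L at (0,5); v=(1,1)
2. t=2 → T at (2,7); v=(1,-1)
3. t=2 → R at (4,5); v=(-1,-1)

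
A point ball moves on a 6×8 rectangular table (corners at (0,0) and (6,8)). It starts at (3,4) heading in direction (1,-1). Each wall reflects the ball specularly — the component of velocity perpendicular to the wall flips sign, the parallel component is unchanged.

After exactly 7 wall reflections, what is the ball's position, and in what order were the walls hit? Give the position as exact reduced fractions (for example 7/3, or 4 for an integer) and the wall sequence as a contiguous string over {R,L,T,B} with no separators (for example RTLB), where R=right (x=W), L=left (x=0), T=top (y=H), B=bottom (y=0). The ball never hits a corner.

Final position: (0,1)
Wall sequence: RBLTRBL

1. t=3 → R at (6,1); v=(-1,-1)
2. t=1 → B at (5,0); v=(-1,1)
3. t=5 → L at (0,5); v=(1,1)
4. t=3 → T at (3,8); v=(1,-1)
5. t=3 → R at (6,5); v=(-1,-1)
6. t=5 → B at (1,0); v=(-1,1)
7. t=1 → L at (0,1); v=(1,1)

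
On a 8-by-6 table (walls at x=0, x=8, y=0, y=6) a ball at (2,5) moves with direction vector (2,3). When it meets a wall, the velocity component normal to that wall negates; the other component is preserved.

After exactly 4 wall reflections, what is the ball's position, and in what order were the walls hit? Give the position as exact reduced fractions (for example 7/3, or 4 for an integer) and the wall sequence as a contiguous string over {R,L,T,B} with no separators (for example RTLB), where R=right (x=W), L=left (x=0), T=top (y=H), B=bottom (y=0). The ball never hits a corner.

1. t=1/3 → T at (8/3,6); v=(2,-3)
2. t=2 → B at (20/3,0); v=(2,3)
3. t=2/3 → R at (8,2); v=(-2,3)
4. t=4/3 → T at (16/3,6); v=(-2,-3)

Final position: (16/3,6)
Wall sequence: TBRT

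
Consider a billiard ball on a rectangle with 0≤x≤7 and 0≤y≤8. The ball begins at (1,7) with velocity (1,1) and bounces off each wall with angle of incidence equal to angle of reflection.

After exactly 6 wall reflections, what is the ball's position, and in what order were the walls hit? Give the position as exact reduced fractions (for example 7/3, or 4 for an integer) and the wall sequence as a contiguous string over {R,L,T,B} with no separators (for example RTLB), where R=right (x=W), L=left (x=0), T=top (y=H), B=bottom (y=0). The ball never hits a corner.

1. t=1 → T at (2,8); v=(1,-1)
2. t=5 → R at (7,3); v=(-1,-1)
3. t=3 → B at (4,0); v=(-1,1)
4. t=4 → L at (0,4); v=(1,1)
5. t=4 → T at (4,8); v=(1,-1)
6. t=3 → R at (7,5); v=(-1,-1)

Final position: (7,5)
Wall sequence: TRBLTR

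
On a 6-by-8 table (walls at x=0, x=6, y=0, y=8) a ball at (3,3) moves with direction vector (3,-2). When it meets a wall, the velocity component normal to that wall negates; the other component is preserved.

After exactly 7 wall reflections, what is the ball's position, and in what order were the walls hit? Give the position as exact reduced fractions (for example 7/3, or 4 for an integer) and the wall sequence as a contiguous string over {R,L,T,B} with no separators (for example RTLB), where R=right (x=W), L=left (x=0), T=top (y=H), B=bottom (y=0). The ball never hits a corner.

1. t=1 → R at (6,1); v=(-3,-2)
2. t=1/2 → B at (9/2,0); v=(-3,2)
3. t=3/2 → L at (0,3); v=(3,2)
4. t=2 → R at (6,7); v=(-3,2)
5. t=1/2 → T at (9/2,8); v=(-3,-2)
6. t=3/2 → L at (0,5); v=(3,-2)
7. t=2 → R at (6,1); v=(-3,-2)

Final position: (6,1)
Wall sequence: RBLRTLR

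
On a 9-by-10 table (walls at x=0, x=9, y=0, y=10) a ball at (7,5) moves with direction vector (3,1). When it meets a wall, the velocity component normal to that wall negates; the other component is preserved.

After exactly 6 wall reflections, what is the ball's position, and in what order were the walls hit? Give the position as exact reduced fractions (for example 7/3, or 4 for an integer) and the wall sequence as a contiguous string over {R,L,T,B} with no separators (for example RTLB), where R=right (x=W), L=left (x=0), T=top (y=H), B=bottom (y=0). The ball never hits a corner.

Final position: (9,7/3)
Wall sequence: RLTRLR

1. t=2/3 → R at (9,17/3); v=(-3,1)
2. t=3 → L at (0,26/3); v=(3,1)
3. t=4/3 → T at (4,10); v=(3,-1)
4. t=5/3 → R at (9,25/3); v=(-3,-1)
5. t=3 → L at (0,16/3); v=(3,-1)
6. t=3 → R at (9,7/3); v=(-3,-1)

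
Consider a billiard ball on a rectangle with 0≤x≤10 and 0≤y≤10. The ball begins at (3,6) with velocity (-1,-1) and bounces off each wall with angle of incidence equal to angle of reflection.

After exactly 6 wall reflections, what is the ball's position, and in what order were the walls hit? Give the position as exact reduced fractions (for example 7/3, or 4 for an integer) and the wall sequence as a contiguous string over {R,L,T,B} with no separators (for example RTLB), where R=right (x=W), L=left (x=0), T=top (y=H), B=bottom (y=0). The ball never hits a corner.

1. t=3 → L at (0,3); v=(1,-1)
2. t=3 → B at (3,0); v=(1,1)
3. t=7 → R at (10,7); v=(-1,1)
4. t=3 → T at (7,10); v=(-1,-1)
5. t=7 → L at (0,3); v=(1,-1)
6. t=3 → B at (3,0); v=(1,1)

Final position: (3,0)
Wall sequence: LBRTLB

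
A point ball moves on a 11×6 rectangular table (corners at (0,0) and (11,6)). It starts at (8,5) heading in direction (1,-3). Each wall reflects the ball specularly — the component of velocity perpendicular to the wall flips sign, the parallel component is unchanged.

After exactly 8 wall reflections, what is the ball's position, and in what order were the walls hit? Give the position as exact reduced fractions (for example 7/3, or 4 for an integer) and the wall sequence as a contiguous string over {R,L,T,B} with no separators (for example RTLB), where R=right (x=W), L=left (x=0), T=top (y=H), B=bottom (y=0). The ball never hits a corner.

Final position: (1/3,0)
Wall sequence: BRTBTBTB

1. t=5/3 → B at (29/3,0); v=(1,3)
2. t=4/3 → R at (11,4); v=(-1,3)
3. t=2/3 → T at (31/3,6); v=(-1,-3)
4. t=2 → B at (25/3,0); v=(-1,3)
5. t=2 → T at (19/3,6); v=(-1,-3)
6. t=2 → B at (13/3,0); v=(-1,3)
7. t=2 → T at (7/3,6); v=(-1,-3)
8. t=2 → B at (1/3,0); v=(-1,3)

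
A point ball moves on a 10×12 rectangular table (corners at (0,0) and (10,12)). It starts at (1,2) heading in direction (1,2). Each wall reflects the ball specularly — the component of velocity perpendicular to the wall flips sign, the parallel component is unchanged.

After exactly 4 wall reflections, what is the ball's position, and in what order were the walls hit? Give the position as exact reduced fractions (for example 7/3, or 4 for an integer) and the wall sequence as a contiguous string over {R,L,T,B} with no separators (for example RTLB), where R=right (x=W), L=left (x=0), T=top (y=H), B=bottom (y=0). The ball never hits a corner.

Final position: (2,12)
Wall sequence: TRBT

1. t=5 → T at (6,12); v=(1,-2)
2. t=4 → R at (10,4); v=(-1,-2)
3. t=2 → B at (8,0); v=(-1,2)
4. t=6 → T at (2,12); v=(-1,-2)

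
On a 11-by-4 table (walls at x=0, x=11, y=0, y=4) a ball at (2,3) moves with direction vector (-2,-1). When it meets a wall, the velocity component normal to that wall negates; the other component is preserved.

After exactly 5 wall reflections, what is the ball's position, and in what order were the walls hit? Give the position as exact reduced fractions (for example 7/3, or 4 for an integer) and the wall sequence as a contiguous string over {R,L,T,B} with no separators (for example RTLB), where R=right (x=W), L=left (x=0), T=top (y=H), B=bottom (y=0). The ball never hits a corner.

Final position: (2,0)
Wall sequence: LBRTB

1. t=1 → L at (0,2); v=(2,-1)
2. t=2 → B at (4,0); v=(2,1)
3. t=7/2 → R at (11,7/2); v=(-2,1)
4. t=1/2 → T at (10,4); v=(-2,-1)
5. t=4 → B at (2,0); v=(-2,1)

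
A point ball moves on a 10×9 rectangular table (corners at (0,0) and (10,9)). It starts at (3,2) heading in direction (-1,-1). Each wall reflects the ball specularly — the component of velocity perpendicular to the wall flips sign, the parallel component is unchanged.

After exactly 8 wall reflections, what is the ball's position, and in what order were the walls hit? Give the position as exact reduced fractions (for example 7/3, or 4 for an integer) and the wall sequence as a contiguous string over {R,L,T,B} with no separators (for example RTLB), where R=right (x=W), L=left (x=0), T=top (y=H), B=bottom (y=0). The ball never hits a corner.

Final position: (10,5)
Wall sequence: BLTRBLTR

1. t=2 → B at (1,0); v=(-1,1)
2. t=1 → L at (0,1); v=(1,1)
3. t=8 → T at (8,9); v=(1,-1)
4. t=2 → R at (10,7); v=(-1,-1)
5. t=7 → B at (3,0); v=(-1,1)
6. t=3 → L at (0,3); v=(1,1)
7. t=6 → T at (6,9); v=(1,-1)
8. t=4 → R at (10,5); v=(-1,-1)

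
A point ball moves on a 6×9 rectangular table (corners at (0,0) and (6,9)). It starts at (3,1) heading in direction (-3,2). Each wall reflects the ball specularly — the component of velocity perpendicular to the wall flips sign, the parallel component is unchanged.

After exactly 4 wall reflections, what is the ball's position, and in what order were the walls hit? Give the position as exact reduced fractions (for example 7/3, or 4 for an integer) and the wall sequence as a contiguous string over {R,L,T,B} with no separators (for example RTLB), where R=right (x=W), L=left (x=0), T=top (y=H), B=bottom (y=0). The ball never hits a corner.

Final position: (0,7)
Wall sequence: LRTL

1. t=1 → L at (0,3); v=(3,2)
2. t=2 → R at (6,7); v=(-3,2)
3. t=1 → T at (3,9); v=(-3,-2)
4. t=1 → L at (0,7); v=(3,-2)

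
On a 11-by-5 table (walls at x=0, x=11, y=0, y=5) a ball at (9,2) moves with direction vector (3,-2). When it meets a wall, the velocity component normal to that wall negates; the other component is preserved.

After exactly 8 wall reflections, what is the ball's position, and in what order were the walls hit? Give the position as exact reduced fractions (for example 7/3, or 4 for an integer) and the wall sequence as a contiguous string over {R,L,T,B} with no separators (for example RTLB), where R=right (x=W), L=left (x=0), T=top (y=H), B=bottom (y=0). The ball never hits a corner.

1. t=2/3 → R at (11,2/3); v=(-3,-2)
2. t=1/3 → B at (10,0); v=(-3,2)
3. t=5/2 → T at (5/2,5); v=(-3,-2)
4. t=5/6 → L at (0,10/3); v=(3,-2)
5. t=5/3 → B at (5,0); v=(3,2)
6. t=2 → R at (11,4); v=(-3,2)
7. t=1/2 → T at (19/2,5); v=(-3,-2)
8. t=5/2 → B at (2,0); v=(-3,2)

Final position: (2,0)
Wall sequence: RBTLBRTB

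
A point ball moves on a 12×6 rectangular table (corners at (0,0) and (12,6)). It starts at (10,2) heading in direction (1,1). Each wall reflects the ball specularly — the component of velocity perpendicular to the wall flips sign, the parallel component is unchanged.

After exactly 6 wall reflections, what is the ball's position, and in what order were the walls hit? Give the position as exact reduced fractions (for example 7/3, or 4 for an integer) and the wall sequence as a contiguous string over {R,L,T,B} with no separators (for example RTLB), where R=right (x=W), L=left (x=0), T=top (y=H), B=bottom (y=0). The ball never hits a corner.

1. t=2 → R at (12,4); v=(-1,1)
2. t=2 → T at (10,6); v=(-1,-1)
3. t=6 → B at (4,0); v=(-1,1)
4. t=4 → L at (0,4); v=(1,1)
5. t=2 → T at (2,6); v=(1,-1)
6. t=6 → B at (8,0); v=(1,1)

Final position: (8,0)
Wall sequence: RTBLTB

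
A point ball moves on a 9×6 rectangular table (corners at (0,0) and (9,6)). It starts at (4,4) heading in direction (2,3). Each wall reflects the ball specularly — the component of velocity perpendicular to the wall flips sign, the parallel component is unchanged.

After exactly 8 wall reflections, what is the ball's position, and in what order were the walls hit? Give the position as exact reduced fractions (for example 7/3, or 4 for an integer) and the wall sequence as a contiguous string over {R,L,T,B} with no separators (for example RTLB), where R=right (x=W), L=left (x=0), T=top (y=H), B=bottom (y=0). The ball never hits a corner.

Final position: (22/3,0)
Wall sequence: TRBTBLTB

1. t=2/3 → T at (16/3,6); v=(2,-3)
2. t=11/6 → R at (9,1/2); v=(-2,-3)
3. t=1/6 → B at (26/3,0); v=(-2,3)
4. t=2 → T at (14/3,6); v=(-2,-3)
5. t=2 → B at (2/3,0); v=(-2,3)
6. t=1/3 → L at (0,1); v=(2,3)
7. t=5/3 → T at (10/3,6); v=(2,-3)
8. t=2 → B at (22/3,0); v=(2,3)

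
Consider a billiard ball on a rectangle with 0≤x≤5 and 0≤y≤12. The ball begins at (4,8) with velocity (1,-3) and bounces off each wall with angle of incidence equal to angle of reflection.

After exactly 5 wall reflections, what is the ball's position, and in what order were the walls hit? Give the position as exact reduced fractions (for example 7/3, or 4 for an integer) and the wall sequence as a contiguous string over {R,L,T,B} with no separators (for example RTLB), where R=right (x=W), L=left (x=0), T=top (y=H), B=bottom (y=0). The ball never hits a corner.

Final position: (14/3,0)
Wall sequence: RBLTB

1. t=1 → R at (5,5); v=(-1,-3)
2. t=5/3 → B at (10/3,0); v=(-1,3)
3. t=10/3 → L at (0,10); v=(1,3)
4. t=2/3 → T at (2/3,12); v=(1,-3)
5. t=4 → B at (14/3,0); v=(1,3)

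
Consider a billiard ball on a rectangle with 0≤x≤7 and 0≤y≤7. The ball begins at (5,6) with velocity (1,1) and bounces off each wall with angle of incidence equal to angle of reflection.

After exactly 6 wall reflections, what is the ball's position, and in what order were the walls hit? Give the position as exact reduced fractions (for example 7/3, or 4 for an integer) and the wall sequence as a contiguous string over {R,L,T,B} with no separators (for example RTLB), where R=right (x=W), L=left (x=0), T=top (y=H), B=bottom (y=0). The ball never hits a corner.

1. t=1 → T at (6,7); v=(1,-1)
2. t=1 → R at (7,6); v=(-1,-1)
3. t=6 → B at (1,0); v=(-1,1)
4. t=1 → L at (0,1); v=(1,1)
5. t=6 → T at (6,7); v=(1,-1)
6. t=1 → R at (7,6); v=(-1,-1)

Final position: (7,6)
Wall sequence: TRBLTR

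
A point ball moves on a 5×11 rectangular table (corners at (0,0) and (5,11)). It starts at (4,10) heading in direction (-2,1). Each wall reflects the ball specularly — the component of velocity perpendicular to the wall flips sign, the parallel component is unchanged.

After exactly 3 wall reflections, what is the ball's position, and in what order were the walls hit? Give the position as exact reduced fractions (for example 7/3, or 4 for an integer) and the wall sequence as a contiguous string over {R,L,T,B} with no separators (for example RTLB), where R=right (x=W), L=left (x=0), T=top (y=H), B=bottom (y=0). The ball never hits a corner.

1. t=1 → T at (2,11); v=(-2,-1)
2. t=1 → L at (0,10); v=(2,-1)
3. t=5/2 → R at (5,15/2); v=(-2,-1)

Final position: (5,15/2)
Wall sequence: TLR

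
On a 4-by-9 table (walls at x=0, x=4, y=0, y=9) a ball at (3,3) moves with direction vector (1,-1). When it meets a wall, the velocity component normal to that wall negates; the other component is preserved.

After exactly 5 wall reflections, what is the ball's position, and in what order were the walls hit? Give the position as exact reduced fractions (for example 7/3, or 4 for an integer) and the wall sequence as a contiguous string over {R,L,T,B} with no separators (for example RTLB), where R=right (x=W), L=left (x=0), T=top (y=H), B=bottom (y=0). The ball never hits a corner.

1. t=1 → R at (4,2); v=(-1,-1)
2. t=2 → B at (2,0); v=(-1,1)
3. t=2 → L at (0,2); v=(1,1)
4. t=4 → R at (4,6); v=(-1,1)
5. t=3 → T at (1,9); v=(-1,-1)

Final position: (1,9)
Wall sequence: RBLRT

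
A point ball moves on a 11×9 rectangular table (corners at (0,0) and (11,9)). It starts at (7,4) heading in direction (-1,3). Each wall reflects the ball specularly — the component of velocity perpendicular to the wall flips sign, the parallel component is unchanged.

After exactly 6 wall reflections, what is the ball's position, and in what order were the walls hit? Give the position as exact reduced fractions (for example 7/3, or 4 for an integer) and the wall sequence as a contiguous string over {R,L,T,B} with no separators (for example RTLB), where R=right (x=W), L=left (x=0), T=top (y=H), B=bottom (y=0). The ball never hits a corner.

Final position: (20/3,9)
Wall sequence: TBLTBT

1. t=5/3 → T at (16/3,9); v=(-1,-3)
2. t=3 → B at (7/3,0); v=(-1,3)
3. t=7/3 → L at (0,7); v=(1,3)
4. t=2/3 → T at (2/3,9); v=(1,-3)
5. t=3 → B at (11/3,0); v=(1,3)
6. t=3 → T at (20/3,9); v=(1,-3)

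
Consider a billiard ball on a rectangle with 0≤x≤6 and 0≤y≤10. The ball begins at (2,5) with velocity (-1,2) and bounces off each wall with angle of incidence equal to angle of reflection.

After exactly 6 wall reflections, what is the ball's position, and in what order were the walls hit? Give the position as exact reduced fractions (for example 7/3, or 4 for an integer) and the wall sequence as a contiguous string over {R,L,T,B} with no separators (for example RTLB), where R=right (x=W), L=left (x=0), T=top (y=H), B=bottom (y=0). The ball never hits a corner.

Final position: (0,7)
Wall sequence: LTBRTL

1. t=2 → L at (0,9); v=(1,2)
2. t=1/2 → T at (1/2,10); v=(1,-2)
3. t=5 → B at (11/2,0); v=(1,2)
4. t=1/2 → R at (6,1); v=(-1,2)
5. t=9/2 → T at (3/2,10); v=(-1,-2)
6. t=3/2 → L at (0,7); v=(1,-2)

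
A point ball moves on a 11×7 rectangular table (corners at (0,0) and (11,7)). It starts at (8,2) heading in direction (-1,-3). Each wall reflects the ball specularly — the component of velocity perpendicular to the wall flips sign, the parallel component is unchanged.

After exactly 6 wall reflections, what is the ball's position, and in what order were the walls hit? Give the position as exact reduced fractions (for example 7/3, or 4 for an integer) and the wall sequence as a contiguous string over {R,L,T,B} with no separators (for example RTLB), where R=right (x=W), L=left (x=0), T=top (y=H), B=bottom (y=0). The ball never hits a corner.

1. t=2/3 → B at (22/3,0); v=(-1,3)
2. t=7/3 → T at (5,7); v=(-1,-3)
3. t=7/3 → B at (8/3,0); v=(-1,3)
4. t=7/3 → T at (1/3,7); v=(-1,-3)
5. t=1/3 → L at (0,6); v=(1,-3)
6. t=2 → B at (2,0); v=(1,3)

Final position: (2,0)
Wall sequence: BTBTLB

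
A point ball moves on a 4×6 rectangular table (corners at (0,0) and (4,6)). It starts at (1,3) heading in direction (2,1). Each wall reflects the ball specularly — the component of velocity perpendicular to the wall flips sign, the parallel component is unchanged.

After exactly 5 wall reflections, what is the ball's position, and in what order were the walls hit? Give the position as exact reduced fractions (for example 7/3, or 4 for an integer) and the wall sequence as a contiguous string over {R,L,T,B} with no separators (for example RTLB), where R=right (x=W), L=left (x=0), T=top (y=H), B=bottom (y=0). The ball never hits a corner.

Final position: (0,3/2)
Wall sequence: RTLRL

1. t=3/2 → R at (4,9/2); v=(-2,1)
2. t=3/2 → T at (1,6); v=(-2,-1)
3. t=1/2 → L at (0,11/2); v=(2,-1)
4. t=2 → R at (4,7/2); v=(-2,-1)
5. t=2 → L at (0,3/2); v=(2,-1)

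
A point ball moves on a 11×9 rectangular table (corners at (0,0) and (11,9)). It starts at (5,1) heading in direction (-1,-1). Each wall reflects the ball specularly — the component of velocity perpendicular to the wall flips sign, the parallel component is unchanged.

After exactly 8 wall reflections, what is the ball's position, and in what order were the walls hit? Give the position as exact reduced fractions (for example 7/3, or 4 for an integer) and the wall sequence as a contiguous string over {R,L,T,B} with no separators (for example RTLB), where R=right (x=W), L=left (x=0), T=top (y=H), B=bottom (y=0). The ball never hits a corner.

1. t=1 → B at (4,0); v=(-1,1)
2. t=4 → L at (0,4); v=(1,1)
3. t=5 → T at (5,9); v=(1,-1)
4. t=6 → R at (11,3); v=(-1,-1)
5. t=3 → B at (8,0); v=(-1,1)
6. t=8 → L at (0,8); v=(1,1)
7. t=1 → T at (1,9); v=(1,-1)
8. t=9 → B at (10,0); v=(1,1)

Final position: (10,0)
Wall sequence: BLTRBLTB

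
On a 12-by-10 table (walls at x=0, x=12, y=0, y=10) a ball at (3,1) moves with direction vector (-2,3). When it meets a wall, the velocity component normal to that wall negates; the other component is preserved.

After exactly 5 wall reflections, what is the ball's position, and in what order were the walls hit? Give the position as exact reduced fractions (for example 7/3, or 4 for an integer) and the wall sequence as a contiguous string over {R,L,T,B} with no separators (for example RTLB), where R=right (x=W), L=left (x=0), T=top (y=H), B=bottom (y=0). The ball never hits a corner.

1. t=3/2 → L at (0,11/2); v=(2,3)
2. t=3/2 → T at (3,10); v=(2,-3)
3. t=10/3 → B at (29/3,0); v=(2,3)
4. t=7/6 → R at (12,7/2); v=(-2,3)
5. t=13/6 → T at (23/3,10); v=(-2,-3)

Final position: (23/3,10)
Wall sequence: LTBRT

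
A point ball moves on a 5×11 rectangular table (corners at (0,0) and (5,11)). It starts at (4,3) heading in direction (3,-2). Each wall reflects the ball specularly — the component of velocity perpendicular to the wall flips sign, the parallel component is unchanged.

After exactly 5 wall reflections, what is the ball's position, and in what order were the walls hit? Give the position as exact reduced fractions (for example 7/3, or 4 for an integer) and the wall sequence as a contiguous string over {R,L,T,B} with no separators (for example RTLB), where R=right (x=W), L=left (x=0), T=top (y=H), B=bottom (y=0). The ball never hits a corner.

1. t=1/3 → R at (5,7/3); v=(-3,-2)
2. t=7/6 → B at (3/2,0); v=(-3,2)
3. t=1/2 → L at (0,1); v=(3,2)
4. t=5/3 → R at (5,13/3); v=(-3,2)
5. t=5/3 → L at (0,23/3); v=(3,2)

Final position: (0,23/3)
Wall sequence: RBLRL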